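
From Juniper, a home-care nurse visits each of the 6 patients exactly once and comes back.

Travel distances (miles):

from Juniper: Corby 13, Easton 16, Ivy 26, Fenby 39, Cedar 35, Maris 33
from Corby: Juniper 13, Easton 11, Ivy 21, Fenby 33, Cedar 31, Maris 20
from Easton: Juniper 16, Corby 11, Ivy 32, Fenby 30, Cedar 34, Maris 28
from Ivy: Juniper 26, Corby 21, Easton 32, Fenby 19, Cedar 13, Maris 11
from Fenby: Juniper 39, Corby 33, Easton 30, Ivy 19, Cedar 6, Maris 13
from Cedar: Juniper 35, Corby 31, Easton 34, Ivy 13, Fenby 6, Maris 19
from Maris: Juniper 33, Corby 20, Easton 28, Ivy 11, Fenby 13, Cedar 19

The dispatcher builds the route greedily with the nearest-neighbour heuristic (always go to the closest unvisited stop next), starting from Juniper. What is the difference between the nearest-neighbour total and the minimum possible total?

The nearest-neighbour route is 16 miles longer than optimal.

Juniper: Corby=13, Easton=16, Ivy=26, Maris=33, Cedar=35, Fenby=39 ⇒ Corby
Corby: Easton=11, Maris=20, Ivy=21, Cedar=31, Fenby=33 ⇒ Easton
Easton: Maris=28, Fenby=30, Ivy=32, Cedar=34 ⇒ Maris
Maris: Ivy=11, Fenby=13, Cedar=19 ⇒ Ivy
Ivy: Cedar=13, Fenby=19 ⇒ Cedar
Cedar: Fenby=6 ⇒ Fenby
NN route Juniper → Corby → Easton → Maris → Ivy → Cedar → Fenby → Juniper costs 121.
Optimal: Juniper → Easton → Corby → Maris → Fenby → Cedar → Ivy → Juniper costs 105 (by enumerating all 360 distinct tours).
Excess = 121 − 105 = 16.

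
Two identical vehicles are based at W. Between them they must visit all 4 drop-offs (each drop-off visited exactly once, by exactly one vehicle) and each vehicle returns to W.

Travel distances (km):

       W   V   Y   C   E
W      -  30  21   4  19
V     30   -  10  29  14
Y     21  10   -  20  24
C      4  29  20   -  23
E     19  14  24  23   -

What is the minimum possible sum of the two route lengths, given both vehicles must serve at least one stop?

72 km — the smallest possible combined total.

Check every non-empty split of the stops between the two vehicles; for each half take its own optimal tour:
  {V} + {Y, C, E}: 60 + 67 = 127
  {Y} + {V, C, E}: 42 + 66 = 108
  {V, Y} + {C, E}: 61 + 46 = 107
  {C} + {V, Y, E}: 8 + 64 = 72
  {V, C} + {Y, E}: 63 + 64 = 127
  {Y, C} + {V, E}: 45 + 63 = 108
  … (7 splits in total)
Best: vehicle 1 W → C → W = 8; vehicle 2 W → Y → V → E → W = 64; combined 72.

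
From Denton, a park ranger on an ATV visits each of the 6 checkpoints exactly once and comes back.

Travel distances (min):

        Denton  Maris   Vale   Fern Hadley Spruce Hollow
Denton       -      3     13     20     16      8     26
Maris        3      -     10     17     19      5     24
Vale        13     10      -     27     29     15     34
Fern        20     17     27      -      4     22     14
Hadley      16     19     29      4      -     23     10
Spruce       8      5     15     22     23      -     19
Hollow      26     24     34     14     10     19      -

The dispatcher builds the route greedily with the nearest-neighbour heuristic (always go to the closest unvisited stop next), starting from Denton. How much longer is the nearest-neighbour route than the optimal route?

From Denton: Maris=3, Spruce=8, Vale=13, Hadley=16, Fern=20, Hollow=26 → choose Maris (3).
From Maris: Spruce=5, Vale=10, Fern=17, Hadley=19, Hollow=24 → choose Spruce (5).
From Spruce: Vale=15, Hollow=19, Fern=22, Hadley=23 → choose Vale (15).
From Vale: Fern=27, Hadley=29, Hollow=34 → choose Fern (27).
From Fern: Hadley=4, Hollow=14 → choose Hadley (4).
From Hadley: Hollow=10 → choose Hollow (10).
NN route Denton → Maris → Spruce → Vale → Fern → Hadley → Hollow → Denton costs 90.
Optimal: Denton → Maris → Vale → Fern → Hadley → Hollow → Spruce → Denton costs 81 (by enumerating all 360 distinct tours).
Excess = 90 − 81 = 9.

9 min longer than the optimal tour.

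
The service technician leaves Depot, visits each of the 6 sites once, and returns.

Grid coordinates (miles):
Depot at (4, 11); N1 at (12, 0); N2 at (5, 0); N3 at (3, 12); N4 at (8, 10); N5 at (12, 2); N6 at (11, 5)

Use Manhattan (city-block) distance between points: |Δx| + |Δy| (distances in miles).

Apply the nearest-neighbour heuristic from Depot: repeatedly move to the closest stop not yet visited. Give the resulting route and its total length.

At Depot the remaining stops are N3 2, N4 5, N2 12, N6 13, N5 17, N1 19; go to N3.
At N3 the remaining stops are N4 7, N2 14, N6 15, N5 19, N1 21; go to N4.
At N4 the remaining stops are N6 8, N5 12, N2 13, N1 14; go to N6.
At N6 the remaining stops are N5 4, N1 6, N2 11; go to N5.
At N5 the remaining stops are N1 2, N2 9; go to N1.
At N1 the remaining stops are N2 7; go to N2.
Return N2→Depot: 12.
Total = 2 + 7 + 8 + 4 + 2 + 7 + 12 = 42.

42 miles along Depot → N3 → N4 → N6 → N5 → N1 → N2 → Depot.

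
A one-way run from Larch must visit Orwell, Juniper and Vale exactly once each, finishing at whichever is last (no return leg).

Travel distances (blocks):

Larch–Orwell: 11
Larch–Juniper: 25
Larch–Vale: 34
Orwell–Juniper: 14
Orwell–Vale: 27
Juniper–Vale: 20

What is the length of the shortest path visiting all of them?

45 blocks — the minimum one-way total.

There are 3! = 6 possible orderings.
Larch→Orwell→Juniper→Vale: 11+14+20 = 45
Larch→Orwell→Vale→Juniper: 11+27+20 = 58
Larch→Juniper→Orwell→Vale: 25+14+27 = 66
Larch→Juniper→Vale→Orwell: 25+20+27 = 72
Larch→Vale→Orwell→Juniper: 34+27+14 = 75
Larch→Vale→Juniper→Orwell: 34+20+14 = 68
The minimum is 45.
One shortest path: Larch → Orwell → Juniper → Vale.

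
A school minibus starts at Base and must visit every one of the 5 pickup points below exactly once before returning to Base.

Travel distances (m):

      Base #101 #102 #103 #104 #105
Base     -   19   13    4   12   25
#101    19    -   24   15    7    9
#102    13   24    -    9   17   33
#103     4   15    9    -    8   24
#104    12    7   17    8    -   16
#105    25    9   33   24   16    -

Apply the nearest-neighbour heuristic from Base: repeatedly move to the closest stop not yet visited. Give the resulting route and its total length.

At Base the remaining stops are #103 4, #104 12, #102 13, #101 19, #105 25; go to #103.
At #103 the remaining stops are #104 8, #102 9, #101 15, #105 24; go to #104.
At #104 the remaining stops are #101 7, #105 16, #102 17; go to #101.
At #101 the remaining stops are #105 9, #102 24; go to #105.
At #105 the remaining stops are #102 33; go to #102.
Return #102→Base: 13.
Total = 4 + 8 + 7 + 9 + 33 + 13 = 74.

Total distance 74 m via the nearest-neighbour route Base → #103 → #104 → #101 → #105 → #102 → Base.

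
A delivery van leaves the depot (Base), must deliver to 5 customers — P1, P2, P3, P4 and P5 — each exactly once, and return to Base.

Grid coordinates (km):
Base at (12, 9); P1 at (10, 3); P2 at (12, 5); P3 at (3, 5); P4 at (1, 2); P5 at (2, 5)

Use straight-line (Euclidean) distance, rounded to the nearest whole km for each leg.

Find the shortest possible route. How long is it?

Base → P1 → P2 → P3 → P4 → P5 → Base: 6+3+9+4+3+11 = 36
Base → P1 → P2 → P3 → P5 → P4 → Base: 6+3+9+1+3+13 = 35
Base → P1 → P2 → P4 → P3 → P5 → Base: 6+3+11+4+1+11 = 36
Base → P1 → P2 → P4 → P5 → P3 → Base: 6+3+11+3+1+10 = 34
Base → P1 → P2 → P5 → P3 → P4 → Base: 6+3+10+1+4+13 = 37
Base → P1 → P2 → P5 → P4 → P3 → Base: 6+3+10+3+4+10 = 36
Base → P1 → P3 → P2 → P4 → P5 → Base: 6+7+9+11+3+11 = 47
Base → P1 → P3 → P2 → P5 → P4 → Base: 6+7+9+10+3+13 = 48
Base → P1 → P3 → P4 → P2 → P5 → Base: 6+7+4+11+10+11 = 49
Base → P1 → P3 → P4 → P5 → P2 → Base: 6+7+4+3+10+4 = 34
Base → P1 → P3 → P5 → P2 → P4 → Base: 6+7+1+10+11+13 = 48
Base → P1 → P3 → P5 → P4 → P2 → Base: 6+7+1+3+11+4 = 32
Base → P1 → P4 → P2 → P3 → P5 → Base: 6+9+11+9+1+11 = 47
Base → P1 → P4 → P2 → P5 → P3 → Base: 6+9+11+10+1+10 = 47
… (46 more)
Base → P2 → P1 → P4 → P5 → P3 → Base: 4+3+9+3+1+10 = 30  ← best
The minimum is 30.
One optimal route: Base → P2 → P1 → P4 → P5 → P3 → Base (or its reverse).

30 km — the shortest possible round trip.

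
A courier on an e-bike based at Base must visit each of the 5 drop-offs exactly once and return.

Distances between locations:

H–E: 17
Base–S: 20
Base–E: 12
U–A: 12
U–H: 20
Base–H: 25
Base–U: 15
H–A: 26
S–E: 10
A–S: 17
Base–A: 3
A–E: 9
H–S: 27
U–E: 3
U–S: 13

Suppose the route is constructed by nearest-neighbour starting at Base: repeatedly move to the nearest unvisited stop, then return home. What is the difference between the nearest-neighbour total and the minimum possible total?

Base: A=3, E=12, U=15, S=20, H=25 ⇒ A
A: E=9, U=12, S=17, H=26 ⇒ E
E: U=3, S=10, H=17 ⇒ U
U: S=13, H=20 ⇒ S
S: H=27 ⇒ H
NN route Base → A → E → U → S → H → Base costs 80.
Optimal: Base → H → U → E → S → A → Base costs 78 (by enumerating all 60 distinct tours).
Excess = 80 − 78 = 2.

The nearest-neighbour route is 2 longer than optimal.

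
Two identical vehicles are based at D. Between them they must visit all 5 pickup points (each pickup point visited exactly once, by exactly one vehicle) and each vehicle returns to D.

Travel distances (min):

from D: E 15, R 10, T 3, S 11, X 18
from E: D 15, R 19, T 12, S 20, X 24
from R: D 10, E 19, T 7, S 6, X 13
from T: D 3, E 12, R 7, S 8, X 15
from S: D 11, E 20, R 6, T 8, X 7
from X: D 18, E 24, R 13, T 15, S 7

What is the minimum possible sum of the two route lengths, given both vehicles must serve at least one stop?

Check every non-empty split of the stops between the two vehicles; for each half take its own optimal tour:
  {E} + {R, T, S, X}: 30 + 41 = 71
  {R} + {E, T, S, X}: 20 + 57 = 77
  {E, R} + {T, S, X}: 44 + 36 = 80
  {T} + {E, R, S, X}: 6 + 62 = 68
  {E, T} + {R, S, X}: 30 + 41 = 71
  {R, T} + {E, S, X}: 20 + 57 = 77
  … (15 splits in total)
Best: vehicle 1 D → T → D = 6; vehicle 2 D → E → X → S → R → D = 62; combined 68.

68 min — the smallest possible combined total.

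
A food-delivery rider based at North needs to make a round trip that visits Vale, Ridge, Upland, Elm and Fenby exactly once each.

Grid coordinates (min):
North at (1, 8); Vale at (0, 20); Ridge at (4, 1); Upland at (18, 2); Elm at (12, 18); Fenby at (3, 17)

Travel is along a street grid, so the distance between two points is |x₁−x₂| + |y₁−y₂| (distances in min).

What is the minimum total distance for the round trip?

North → Vale → Ridge → Upland → Elm → Fenby → North: 13+23+15+22+10+11 = 94
North → Vale → Ridge → Upland → Fenby → Elm → North: 13+23+15+30+10+21 = 112
North → Vale → Ridge → Elm → Upland → Fenby → North: 13+23+25+22+30+11 = 124
North → Vale → Ridge → Elm → Fenby → Upland → North: 13+23+25+10+30+23 = 124
North → Vale → Ridge → Fenby → Upland → Elm → North: 13+23+17+30+22+21 = 126
North → Vale → Ridge → Fenby → Elm → Upland → North: 13+23+17+10+22+23 = 108
North → Vale → Upland → Ridge → Elm → Fenby → North: 13+36+15+25+10+11 = 110
North → Vale → Upland → Ridge → Fenby → Elm → North: 13+36+15+17+10+21 = 112
North → Vale → Upland → Elm → Ridge → Fenby → North: 13+36+22+25+17+11 = 124
North → Vale → Upland → Elm → Fenby → Ridge → North: 13+36+22+10+17+10 = 108
North → Vale → Upland → Fenby → Ridge → Elm → North: 13+36+30+17+25+21 = 142
North → Vale → Upland → Fenby → Elm → Ridge → North: 13+36+30+10+25+10 = 124
North → Vale → Elm → Ridge → Upland → Fenby → North: 13+14+25+15+30+11 = 108
North → Vale → Elm → Ridge → Fenby → Upland → North: 13+14+25+17+30+23 = 122
… (46 more)
North → Vale → Fenby → Elm → Upland → Ridge → North: 13+6+10+22+15+10 = 76  ← best
The minimum is 76.
One optimal route: North → Vale → Fenby → Elm → Upland → Ridge → North (or its reverse).

Minimum total distance: 76 min.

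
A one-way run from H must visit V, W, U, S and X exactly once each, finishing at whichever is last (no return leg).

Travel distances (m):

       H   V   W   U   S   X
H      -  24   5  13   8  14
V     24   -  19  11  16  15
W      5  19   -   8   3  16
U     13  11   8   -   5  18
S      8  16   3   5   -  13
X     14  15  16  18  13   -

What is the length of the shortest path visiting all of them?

There are 5! = 120 possible orderings.
H→V→W→U→S→X: 24+19+8+5+13 = 69
H→V→W→U→X→S: 24+19+8+18+13 = 82
H→V→W→S→U→X: 24+19+3+5+18 = 69
H→V→W→S→X→U: 24+19+3+13+18 = 77
H→V→W→X→U→S: 24+19+16+18+5 = 82
H→V→W→X→S→U: 24+19+16+13+5 = 77
H→V→U→W→S→X: 24+11+8+3+13 = 59
H→V→U→W→X→S: 24+11+8+16+13 = 72
H→V→U→S→W→X: 24+11+5+3+16 = 59
H→V→U→S→X→W: 24+11+5+13+16 = 69
H→V→U→X→W→S: 24+11+18+16+3 = 72
H→V→U→X→S→W: 24+11+18+13+3 = 69
H→V→S→W→U→X: 24+16+3+8+18 = 69
H→V→S→W→X→U: 24+16+3+16+18 = 77
… (106 more)
H→W→S→U→V→X: 5+3+5+11+15 = 39  ← best
The minimum is 39.
One shortest path: H → W → S → U → V → X.

Minimum one-way distance = 39 m.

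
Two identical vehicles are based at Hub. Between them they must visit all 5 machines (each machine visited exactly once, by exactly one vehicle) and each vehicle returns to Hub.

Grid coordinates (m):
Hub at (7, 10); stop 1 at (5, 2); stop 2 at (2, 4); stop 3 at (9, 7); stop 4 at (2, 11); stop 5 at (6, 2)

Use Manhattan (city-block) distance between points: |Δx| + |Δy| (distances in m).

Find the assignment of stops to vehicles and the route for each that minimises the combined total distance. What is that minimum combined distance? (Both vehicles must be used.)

38 m — the smallest possible combined total.

There are 2^4 − 1 = 15 ways to divide the 5 stops into two non-empty groups. For each, the best each vehicle can do is its own shortest tour through its group:
  {stop 1} + {stop 2, stop 3, stop 4, stop 5}: 20 + 32 = 52
  {stop 2} + {stop 1, stop 3, stop 4, stop 5}: 22 + 32 = 54
  {stop 1, stop 2} + {stop 3, stop 4, stop 5}: 26 + 32 = 58
  {stop 3} + {stop 1, stop 2, stop 4, stop 5}: 10 + 28 = 38
  {stop 1, stop 3} + {stop 2, stop 4, stop 5}: 24 + 28 = 52
  {stop 2, stop 3} + {stop 1, stop 4, stop 5}: 26 + 28 = 54
  … (15 splits in total)
Best: vehicle 1 Hub → stop 3 → Hub = 10; vehicle 2 Hub → stop 4 → stop 2 → stop 1 → stop 5 → Hub = 28; combined 38.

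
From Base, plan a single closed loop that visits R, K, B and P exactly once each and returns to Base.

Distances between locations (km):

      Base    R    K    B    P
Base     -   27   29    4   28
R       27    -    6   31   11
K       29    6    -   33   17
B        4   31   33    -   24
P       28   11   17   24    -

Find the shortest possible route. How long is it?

Base-R-K-B-P-Base: 27+6+33+24+28 = 118
Base-R-K-P-B-Base: 27+6+17+24+4 = 78
Base-R-B-K-P-Base: 27+31+33+17+28 = 136
Base-R-B-P-K-Base: 27+31+24+17+29 = 128
Base-R-P-K-B-Base: 27+11+17+33+4 = 92
Base-R-P-B-K-Base: 27+11+24+33+29 = 124
Base-K-R-B-P-Base: 29+6+31+24+28 = 118
Base-K-R-P-B-Base: 29+6+11+24+4 = 74
Base-K-B-R-P-Base: 29+33+31+11+28 = 132
Base-K-P-R-B-Base: 29+17+11+31+4 = 92
Base-B-R-K-P-Base: 4+31+6+17+28 = 86
Base-B-K-R-P-Base: 4+33+6+11+28 = 82
The minimum is 74.
One optimal route: Base → K → R → P → B → Base (or its reverse).

74 km — the shortest possible round trip.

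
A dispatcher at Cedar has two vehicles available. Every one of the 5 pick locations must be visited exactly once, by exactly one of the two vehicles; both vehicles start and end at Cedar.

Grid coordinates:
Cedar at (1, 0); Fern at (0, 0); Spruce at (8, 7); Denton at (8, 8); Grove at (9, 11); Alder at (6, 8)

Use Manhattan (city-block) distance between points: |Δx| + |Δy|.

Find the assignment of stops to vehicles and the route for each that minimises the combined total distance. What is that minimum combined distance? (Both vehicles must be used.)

40 — the smallest possible combined total.

Check every non-empty split of the stops between the two vehicles; for each half take its own optimal tour:
  {Fern} + {Spruce, Denton, Grove, Alder}: 2 + 38 = 40
  {Spruce} + {Fern, Denton, Grove, Alder}: 28 + 40 = 68
  {Fern, Spruce} + {Denton, Grove, Alder}: 30 + 38 = 68
  {Denton} + {Fern, Spruce, Grove, Alder}: 30 + 40 = 70
  {Fern, Denton} + {Spruce, Grove, Alder}: 32 + 38 = 70
  {Spruce, Denton} + {Fern, Grove, Alder}: 30 + 40 = 70
  … (15 splits in total)
Best: vehicle 1 Cedar → Fern → Cedar = 2; vehicle 2 Cedar → Spruce → Denton → Grove → Alder → Cedar = 38; combined 40.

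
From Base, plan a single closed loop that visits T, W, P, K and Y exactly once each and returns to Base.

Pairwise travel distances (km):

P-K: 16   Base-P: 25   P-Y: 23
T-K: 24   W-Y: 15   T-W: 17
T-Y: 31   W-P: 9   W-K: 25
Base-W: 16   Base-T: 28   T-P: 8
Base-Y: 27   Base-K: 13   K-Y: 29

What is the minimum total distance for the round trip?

Shortest round trip = 96 km.

There are 60 distinct closed tours to check (reversals are equivalent).
Base-T-W-P-K-Y-Base: 28+17+9+16+29+27 = 126
Base-T-W-P-Y-K-Base: 28+17+9+23+29+13 = 119
Base-T-W-K-P-Y-Base: 28+17+25+16+23+27 = 136
Base-T-W-K-Y-P-Base: 28+17+25+29+23+25 = 147
Base-T-W-Y-P-K-Base: 28+17+15+23+16+13 = 112
Base-T-W-Y-K-P-Base: 28+17+15+29+16+25 = 130
Base-T-P-W-K-Y-Base: 28+8+9+25+29+27 = 126
Base-T-P-W-Y-K-Base: 28+8+9+15+29+13 = 102
Base-T-P-K-W-Y-Base: 28+8+16+25+15+27 = 119
Base-T-P-K-Y-W-Base: 28+8+16+29+15+16 = 112
Base-T-P-Y-W-K-Base: 28+8+23+15+25+13 = 112
Base-T-P-Y-K-W-Base: 28+8+23+29+25+16 = 129
Base-T-K-W-P-Y-Base: 28+24+25+9+23+27 = 136
Base-T-K-W-Y-P-Base: 28+24+25+15+23+25 = 140
… (46 more)
Base-K-T-P-W-Y-Base: 13+24+8+9+15+27 = 96  ← best
The minimum is 96.
One optimal route: Base → K → T → P → W → Y → Base (or its reverse).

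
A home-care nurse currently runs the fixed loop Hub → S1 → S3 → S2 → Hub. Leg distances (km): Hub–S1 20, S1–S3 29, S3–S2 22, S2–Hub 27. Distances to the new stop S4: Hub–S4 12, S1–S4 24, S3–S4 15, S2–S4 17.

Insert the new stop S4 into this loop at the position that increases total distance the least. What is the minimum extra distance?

+2 km — insert S4 between S2 and Hub.

Insertion cost between consecutive stops i–j is d(i,S4) + d(S4,j) − d(i,j):
  between Hub and S1: 12 + 24 − 20 = 16
  between S1 and S3: 24 + 15 − 29 = 10
  between S3 and S2: 15 + 17 − 22 = 10
  between S2 and Hub: 17 + 12 − 27 = 2
Cheapest insertion is between S2 and Hub, adding 2.
New total = 98 + 2 = 100.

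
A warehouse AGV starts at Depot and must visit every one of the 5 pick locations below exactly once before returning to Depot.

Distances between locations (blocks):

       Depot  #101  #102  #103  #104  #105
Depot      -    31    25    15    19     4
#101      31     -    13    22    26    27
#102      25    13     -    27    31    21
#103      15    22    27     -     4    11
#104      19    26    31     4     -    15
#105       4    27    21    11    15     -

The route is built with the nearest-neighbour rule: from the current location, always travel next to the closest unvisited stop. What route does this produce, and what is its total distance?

From Depot: distances to unvisited — #105=4, #103=15, #104=19, #102=25, #101=31. Nearest is #105 (4).
From #105: distances to unvisited — #103=11, #104=15, #102=21, #101=27. Nearest is #103 (11).
From #103: distances to unvisited — #104=4, #101=22, #102=27. Nearest is #104 (4).
From #104: distances to unvisited — #101=26, #102=31. Nearest is #101 (26).
From #101: distances to unvisited — #102=13. Nearest is #102 (13).
Return #102→Depot: 25.
Total = 4 + 11 + 4 + 26 + 13 + 25 = 83.

Total distance 83 blocks via the nearest-neighbour route Depot → #105 → #103 → #104 → #101 → #102 → Depot.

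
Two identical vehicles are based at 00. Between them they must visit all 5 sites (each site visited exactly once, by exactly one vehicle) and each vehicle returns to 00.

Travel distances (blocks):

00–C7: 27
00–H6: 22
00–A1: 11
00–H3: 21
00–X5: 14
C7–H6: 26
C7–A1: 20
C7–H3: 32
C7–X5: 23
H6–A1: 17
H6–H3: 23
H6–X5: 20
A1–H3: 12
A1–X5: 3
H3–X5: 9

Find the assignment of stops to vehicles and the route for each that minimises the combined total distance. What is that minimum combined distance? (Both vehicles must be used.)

Try each way of splitting the stops between the two vehicles (each non-empty) and, for each split, find the best tour for each vehicle:
  {C7} + {H6, A1, H3, X5}: 54 + 68 = 122
  {H6} + {C7, A1, H3, X5}: 44 + 80 = 124
  {C7, H6} + {A1, H3, X5}: 75 + 44 = 119
  {A1} + {C7, H6, H3, X5}: 22 + 99 = 121
  {C7, A1} + {H6, H3, X5}: 58 + 68 = 126
  {H6, A1} + {C7, H3, X5}: 50 + 80 = 130
  … (15 splits in total)
Best: vehicle 1 00 → C7 → H6 → 00 = 75; vehicle 2 00 → A1 → X5 → H3 → 00 = 44; combined 119.

119 blocks — the smallest possible combined total.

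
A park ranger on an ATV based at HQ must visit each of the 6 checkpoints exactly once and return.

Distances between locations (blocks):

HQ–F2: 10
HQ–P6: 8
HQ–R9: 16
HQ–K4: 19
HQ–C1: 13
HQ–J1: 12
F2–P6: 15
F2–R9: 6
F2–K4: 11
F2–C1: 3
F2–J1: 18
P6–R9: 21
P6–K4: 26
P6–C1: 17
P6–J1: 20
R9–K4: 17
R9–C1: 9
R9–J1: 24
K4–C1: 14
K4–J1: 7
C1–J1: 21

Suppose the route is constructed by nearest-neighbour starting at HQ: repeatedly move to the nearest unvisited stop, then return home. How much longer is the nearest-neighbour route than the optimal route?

Excess over optimum: 1 blocks.

From HQ: P6=8, F2=10, J1=12, C1=13, R9=16, K4=19 → choose P6 (8).
From P6: F2=15, C1=17, J1=20, R9=21, K4=26 → choose F2 (15).
From F2: C1=3, R9=6, K4=11, J1=18 → choose C1 (3).
From C1: R9=9, K4=14, J1=21 → choose R9 (9).
From R9: K4=17, J1=24 → choose K4 (17).
From K4: J1=7 → choose J1 (7).
NN route HQ → P6 → F2 → C1 → R9 → K4 → J1 → HQ costs 71.
Optimal: HQ → P6 → C1 → F2 → R9 → K4 → J1 → HQ costs 70 (by enumerating all 360 distinct tours).
Excess = 71 − 70 = 1.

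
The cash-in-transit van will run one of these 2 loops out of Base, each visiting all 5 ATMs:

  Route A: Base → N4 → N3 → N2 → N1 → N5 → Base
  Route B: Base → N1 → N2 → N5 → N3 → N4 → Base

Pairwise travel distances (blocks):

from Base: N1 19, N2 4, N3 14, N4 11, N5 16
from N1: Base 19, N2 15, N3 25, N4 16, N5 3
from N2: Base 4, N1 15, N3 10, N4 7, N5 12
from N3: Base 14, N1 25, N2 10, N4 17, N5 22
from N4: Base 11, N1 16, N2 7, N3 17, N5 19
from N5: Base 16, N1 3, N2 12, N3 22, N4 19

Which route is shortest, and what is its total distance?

72 blocks — Route A is the shortest.

Route A: 11 + 17 + 10 + 15 + 3 + 16 = 72
Route B: 19 + 15 + 12 + 22 + 17 + 11 = 96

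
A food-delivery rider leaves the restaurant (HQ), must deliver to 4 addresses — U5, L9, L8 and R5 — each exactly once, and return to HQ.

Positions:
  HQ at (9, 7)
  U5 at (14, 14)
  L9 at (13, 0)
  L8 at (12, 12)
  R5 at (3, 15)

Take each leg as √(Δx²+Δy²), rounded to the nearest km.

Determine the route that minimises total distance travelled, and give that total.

Shortest round trip = 44 km.

There are 12 distinct closed tours to check (reversals are equivalent).
HQ → U5 → L9 → L8 → R5 → HQ: 9+14+12+9+10 = 54
HQ → U5 → L9 → R5 → L8 → HQ: 9+14+18+9+6 = 56
HQ → U5 → L8 → L9 → R5 → HQ: 9+3+12+18+10 = 52
HQ → U5 → L8 → R5 → L9 → HQ: 9+3+9+18+8 = 47
HQ → U5 → R5 → L9 → L8 → HQ: 9+11+18+12+6 = 56
HQ → U5 → R5 → L8 → L9 → HQ: 9+11+9+12+8 = 49
HQ → L9 → U5 → L8 → R5 → HQ: 8+14+3+9+10 = 44
HQ → L9 → U5 → R5 → L8 → HQ: 8+14+11+9+6 = 48
HQ → L9 → L8 → U5 → R5 → HQ: 8+12+3+11+10 = 44
HQ → L9 → R5 → U5 → L8 → HQ: 8+18+11+3+6 = 46
HQ → L8 → U5 → L9 → R5 → HQ: 6+3+14+18+10 = 51
HQ → L8 → L9 → U5 → R5 → HQ: 6+12+14+11+10 = 53
The minimum is 44.
One optimal route: HQ → L9 → U5 → L8 → R5 → HQ (or its reverse).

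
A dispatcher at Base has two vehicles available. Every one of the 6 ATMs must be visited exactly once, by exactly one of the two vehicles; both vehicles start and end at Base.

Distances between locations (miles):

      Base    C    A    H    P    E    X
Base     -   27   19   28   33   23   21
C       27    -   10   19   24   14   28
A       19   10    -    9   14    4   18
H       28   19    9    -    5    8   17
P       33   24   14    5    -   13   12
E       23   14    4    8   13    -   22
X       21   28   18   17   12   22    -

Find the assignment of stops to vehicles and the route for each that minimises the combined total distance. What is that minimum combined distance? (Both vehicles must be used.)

Minimum combined distance: 123 miles.

Try each way of splitting the stops between the two vehicles (each non-empty) and, for each split, find the best tour for each vehicle:
  {C} + {A, H, P, E, X}: 54 + 69 = 123
  {A} + {C, H, P, E, X}: 38 + 87 = 125
  {C, A} + {H, P, E, X}: 56 + 69 = 125
  {H} + {C, A, P, E, X}: 56 + 87 = 143
  {C, H} + {A, P, E, X}: 74 + 69 = 143
  {A, H} + {C, P, E, X}: 56 + 87 = 143
  … (31 splits in total)
Best: vehicle 1 Base → C → Base = 54; vehicle 2 Base → A → E → H → P → X → Base = 69; combined 123.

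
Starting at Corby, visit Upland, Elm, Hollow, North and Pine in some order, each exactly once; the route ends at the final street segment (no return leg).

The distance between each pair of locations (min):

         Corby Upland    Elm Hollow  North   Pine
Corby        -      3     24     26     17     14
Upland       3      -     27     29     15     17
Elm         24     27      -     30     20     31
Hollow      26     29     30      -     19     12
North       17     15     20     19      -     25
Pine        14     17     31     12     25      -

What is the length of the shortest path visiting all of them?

Shortest open route: 71 min.

There are 5! = 120 possible orderings.
Corby - Upland - Elm - Hollow - North - Pine: 3+27+30+19+25 = 104
Corby - Upland - Elm - Hollow - Pine - North: 3+27+30+12+25 = 97
Corby - Upland - Elm - North - Hollow - Pine: 3+27+20+19+12 = 81
Corby - Upland - Elm - North - Pine - Hollow: 3+27+20+25+12 = 87
Corby - Upland - Elm - Pine - Hollow - North: 3+27+31+12+19 = 92
Corby - Upland - Elm - Pine - North - Hollow: 3+27+31+25+19 = 105
Corby - Upland - Hollow - Elm - North - Pine: 3+29+30+20+25 = 107
Corby - Upland - Hollow - Elm - Pine - North: 3+29+30+31+25 = 118
Corby - Upland - Hollow - North - Elm - Pine: 3+29+19+20+31 = 102
Corby - Upland - Hollow - North - Pine - Elm: 3+29+19+25+31 = 107
Corby - Upland - Hollow - Pine - Elm - North: 3+29+12+31+20 = 95
Corby - Upland - Hollow - Pine - North - Elm: 3+29+12+25+20 = 89
Corby - Upland - North - Elm - Hollow - Pine: 3+15+20+30+12 = 80
Corby - Upland - North - Elm - Pine - Hollow: 3+15+20+31+12 = 81
… (106 more)
Corby - Upland - Pine - Hollow - North - Elm: 3+17+12+19+20 = 71  ← best
The minimum is 71.
One shortest path: Corby → Upland → Pine → Hollow → North → Elm.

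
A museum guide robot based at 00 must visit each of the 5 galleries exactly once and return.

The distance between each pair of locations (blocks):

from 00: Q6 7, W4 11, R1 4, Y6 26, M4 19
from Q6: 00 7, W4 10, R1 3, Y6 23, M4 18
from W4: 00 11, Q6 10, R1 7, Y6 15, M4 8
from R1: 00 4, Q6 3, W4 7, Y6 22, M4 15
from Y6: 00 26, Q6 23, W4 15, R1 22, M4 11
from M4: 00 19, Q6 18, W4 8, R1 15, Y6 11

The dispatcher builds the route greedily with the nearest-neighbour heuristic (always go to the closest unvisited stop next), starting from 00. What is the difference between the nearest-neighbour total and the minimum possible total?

2 blocks longer than the optimal tour.

00: R1=4, Q6=7, W4=11, M4=19, Y6=26 ⇒ R1
R1: Q6=3, W4=7, M4=15, Y6=22 ⇒ Q6
Q6: W4=10, M4=18, Y6=23 ⇒ W4
W4: M4=8, Y6=15 ⇒ M4
M4: Y6=11 ⇒ Y6
NN route 00 → R1 → Q6 → W4 → M4 → Y6 → 00 costs 62.
Optimal: 00 → Q6 → Y6 → M4 → W4 → R1 → 00 costs 60 (by enumerating all 60 distinct tours).
Excess = 62 − 60 = 2.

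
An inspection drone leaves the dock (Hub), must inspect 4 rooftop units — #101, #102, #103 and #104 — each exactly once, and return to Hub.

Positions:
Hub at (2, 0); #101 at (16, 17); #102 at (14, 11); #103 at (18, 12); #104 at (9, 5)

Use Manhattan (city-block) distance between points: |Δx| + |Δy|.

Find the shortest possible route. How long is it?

There are 12 distinct closed tours to check (reversals are equivalent).
Hub→#101→#102→#103→#104→Hub: 31+8+5+16+12 = 72
Hub→#101→#102→#104→#103→Hub: 31+8+11+16+28 = 94
Hub→#101→#103→#102→#104→Hub: 31+7+5+11+12 = 66
Hub→#101→#103→#104→#102→Hub: 31+7+16+11+23 = 88
Hub→#101→#104→#102→#103→Hub: 31+19+11+5+28 = 94
Hub→#101→#104→#103→#102→Hub: 31+19+16+5+23 = 94
Hub→#102→#101→#103→#104→Hub: 23+8+7+16+12 = 66
Hub→#102→#101→#104→#103→Hub: 23+8+19+16+28 = 94
Hub→#102→#103→#101→#104→Hub: 23+5+7+19+12 = 66
Hub→#102→#104→#101→#103→Hub: 23+11+19+7+28 = 88
Hub→#103→#101→#102→#104→Hub: 28+7+8+11+12 = 66
Hub→#103→#102→#101→#104→Hub: 28+5+8+19+12 = 72
The minimum is 66.
One optimal route: Hub → #101 → #103 → #102 → #104 → Hub (or its reverse).

66 — the shortest possible round trip.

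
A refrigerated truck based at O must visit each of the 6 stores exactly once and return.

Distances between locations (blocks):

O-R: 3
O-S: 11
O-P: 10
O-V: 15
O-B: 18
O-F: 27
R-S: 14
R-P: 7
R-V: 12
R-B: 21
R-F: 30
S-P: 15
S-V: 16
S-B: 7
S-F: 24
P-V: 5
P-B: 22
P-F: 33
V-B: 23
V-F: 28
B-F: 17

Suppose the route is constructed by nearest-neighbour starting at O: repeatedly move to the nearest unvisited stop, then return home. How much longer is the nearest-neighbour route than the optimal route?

O: R=3, P=10, S=11, V=15, B=18, F=27 ⇒ R
R: P=7, V=12, S=14, B=21, F=30 ⇒ P
P: V=5, S=15, B=22, F=33 ⇒ V
V: S=16, B=23, F=28 ⇒ S
S: B=7, F=24 ⇒ B
B: F=17 ⇒ F
NN route O → R → P → V → S → B → F → O costs 82.
Optimal: O → R → P → V → F → B → S → O costs 78 (by enumerating all 360 distinct tours).
Excess = 82 − 78 = 4.

4 blocks longer than the optimal tour.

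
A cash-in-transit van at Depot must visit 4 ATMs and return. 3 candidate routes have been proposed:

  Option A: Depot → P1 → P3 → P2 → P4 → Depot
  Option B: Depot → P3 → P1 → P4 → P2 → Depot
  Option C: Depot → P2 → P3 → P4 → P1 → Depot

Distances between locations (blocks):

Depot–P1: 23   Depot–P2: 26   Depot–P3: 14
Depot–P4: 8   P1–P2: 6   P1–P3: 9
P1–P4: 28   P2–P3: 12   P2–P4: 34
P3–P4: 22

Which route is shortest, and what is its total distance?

Option A: 23 + 9 + 12 + 34 + 8 = 86
Option B: 14 + 9 + 28 + 34 + 26 = 111
Option C: 26 + 12 + 22 + 28 + 23 = 111

Shortest is Option A, total 86 blocks.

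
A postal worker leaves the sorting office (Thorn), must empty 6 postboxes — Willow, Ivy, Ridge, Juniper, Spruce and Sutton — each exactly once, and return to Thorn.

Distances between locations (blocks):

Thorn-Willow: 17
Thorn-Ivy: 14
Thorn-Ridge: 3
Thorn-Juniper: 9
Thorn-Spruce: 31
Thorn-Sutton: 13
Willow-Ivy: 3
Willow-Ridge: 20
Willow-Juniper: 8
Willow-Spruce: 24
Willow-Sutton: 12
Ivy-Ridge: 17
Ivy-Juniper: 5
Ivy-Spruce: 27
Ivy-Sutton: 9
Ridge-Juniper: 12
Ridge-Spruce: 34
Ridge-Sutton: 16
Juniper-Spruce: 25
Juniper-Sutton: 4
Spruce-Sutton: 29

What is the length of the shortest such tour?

With 6 stops there are 6!/2 = 360 distinct round trips (a route and its reverse cost the same).
Thorn→Willow→Ivy→Ridge→Juniper→Spruce→Sutton→Thorn: 17+3+17+12+25+29+13 = 116
Thorn→Willow→Ivy→Ridge→Juniper→Sutton→Spruce→Thorn: 17+3+17+12+4+29+31 = 113
Thorn→Willow→Ivy→Ridge→Spruce→Juniper→Sutton→Thorn: 17+3+17+34+25+4+13 = 113
Thorn→Willow→Ivy→Ridge→Spruce→Sutton→Juniper→Thorn: 17+3+17+34+29+4+9 = 113
Thorn→Willow→Ivy→Ridge→Sutton→Juniper→Spruce→Thorn: 17+3+17+16+4+25+31 = 113
Thorn→Willow→Ivy→Ridge→Sutton→Spruce→Juniper→Thorn: 17+3+17+16+29+25+9 = 116
Thorn→Willow→Ivy→Juniper→Ridge→Spruce→Sutton→Thorn: 17+3+5+12+34+29+13 = 113
Thorn→Willow→Ivy→Juniper→Ridge→Sutton→Spruce→Thorn: 17+3+5+12+16+29+31 = 113
… (352 more)
Thorn→Ridge→Juniper→Sutton→Ivy→Willow→Spruce→Thorn: 3+12+4+9+3+24+31 = 86  ← best
The minimum is 86.
One optimal route: Thorn → Ridge → Juniper → Sutton → Ivy → Willow → Spruce → Thorn (or its reverse).

86 blocks — the shortest possible round trip.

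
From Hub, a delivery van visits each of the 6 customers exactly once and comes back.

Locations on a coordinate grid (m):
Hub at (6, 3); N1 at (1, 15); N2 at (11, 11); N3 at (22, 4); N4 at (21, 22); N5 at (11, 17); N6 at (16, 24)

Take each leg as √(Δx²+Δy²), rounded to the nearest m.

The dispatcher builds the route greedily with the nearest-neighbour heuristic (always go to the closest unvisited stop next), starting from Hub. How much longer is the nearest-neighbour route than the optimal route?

Excess over optimum: 7 m.

Hub: N2=9, N1=13, N5=15, N3=16, N6=23, N4=24 ⇒ N2
N2: N5=6, N1=11, N3=13, N6=14, N4=15 ⇒ N5
N5: N6=9, N1=10, N4=11, N3=17 ⇒ N6
N6: N4=5, N1=17, N3=21 ⇒ N4
N4: N3=18, N1=21 ⇒ N3
N3: N1=24 ⇒ N1
NN route Hub → N2 → N5 → N6 → N4 → N3 → N1 → Hub costs 84.
Optimal: Hub → N1 → N5 → N6 → N4 → N3 → N2 → Hub costs 77 (by enumerating all 360 distinct tours).
Excess = 84 − 77 = 7.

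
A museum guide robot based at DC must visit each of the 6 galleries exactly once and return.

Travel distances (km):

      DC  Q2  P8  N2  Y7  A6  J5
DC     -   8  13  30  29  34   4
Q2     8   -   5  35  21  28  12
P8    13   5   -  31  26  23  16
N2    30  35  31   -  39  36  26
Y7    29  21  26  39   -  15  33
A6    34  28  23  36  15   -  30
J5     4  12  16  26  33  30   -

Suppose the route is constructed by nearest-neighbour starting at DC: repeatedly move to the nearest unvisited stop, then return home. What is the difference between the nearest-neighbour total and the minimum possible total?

DC: J5=4, Q2=8, P8=13, Y7=29, N2=30, A6=34 ⇒ J5
J5: Q2=12, P8=16, N2=26, A6=30, Y7=33 ⇒ Q2
Q2: P8=5, Y7=21, A6=28, N2=35 ⇒ P8
P8: A6=23, Y7=26, N2=31 ⇒ A6
A6: Y7=15, N2=36 ⇒ Y7
Y7: N2=39 ⇒ N2
NN route DC → J5 → Q2 → P8 → A6 → Y7 → N2 → DC costs 128.
Optimal: DC → Q2 → P8 → Y7 → A6 → N2 → J5 → DC costs 120 (by enumerating all 360 distinct tours).
Excess = 128 − 120 = 8.

Excess over optimum: 8 km.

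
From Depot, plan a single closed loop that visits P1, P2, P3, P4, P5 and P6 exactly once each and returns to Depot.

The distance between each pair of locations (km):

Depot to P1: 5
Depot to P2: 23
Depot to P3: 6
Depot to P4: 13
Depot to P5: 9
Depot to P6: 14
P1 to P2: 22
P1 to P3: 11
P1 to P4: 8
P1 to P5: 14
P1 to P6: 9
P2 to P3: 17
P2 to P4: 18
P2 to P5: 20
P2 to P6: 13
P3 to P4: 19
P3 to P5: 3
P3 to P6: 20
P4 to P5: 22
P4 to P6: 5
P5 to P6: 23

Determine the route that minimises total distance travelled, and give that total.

60 km — the shortest possible round trip.

There are 360 distinct closed tours to check (reversals are equivalent).
Depot→P1→P2→P3→P4→P5→P6→Depot: 5+22+17+19+22+23+14 = 122
Depot→P1→P2→P3→P4→P6→P5→Depot: 5+22+17+19+5+23+9 = 100
Depot→P1→P2→P3→P5→P4→P6→Depot: 5+22+17+3+22+5+14 = 88
Depot→P1→P2→P3→P5→P6→P4→Depot: 5+22+17+3+23+5+13 = 88
Depot→P1→P2→P3→P6→P4→P5→Depot: 5+22+17+20+5+22+9 = 100
Depot→P1→P2→P3→P6→P5→P4→Depot: 5+22+17+20+23+22+13 = 122
Depot→P1→P2→P4→P3→P5→P6→Depot: 5+22+18+19+3+23+14 = 104
Depot→P1→P2→P4→P3→P6→P5→Depot: 5+22+18+19+20+23+9 = 116
… (352 more)
Depot→P1→P4→P6→P2→P3→P5→Depot: 5+8+5+13+17+3+9 = 60  ← best
The minimum is 60.
One optimal route: Depot → P1 → P4 → P6 → P2 → P3 → P5 → Depot (or its reverse).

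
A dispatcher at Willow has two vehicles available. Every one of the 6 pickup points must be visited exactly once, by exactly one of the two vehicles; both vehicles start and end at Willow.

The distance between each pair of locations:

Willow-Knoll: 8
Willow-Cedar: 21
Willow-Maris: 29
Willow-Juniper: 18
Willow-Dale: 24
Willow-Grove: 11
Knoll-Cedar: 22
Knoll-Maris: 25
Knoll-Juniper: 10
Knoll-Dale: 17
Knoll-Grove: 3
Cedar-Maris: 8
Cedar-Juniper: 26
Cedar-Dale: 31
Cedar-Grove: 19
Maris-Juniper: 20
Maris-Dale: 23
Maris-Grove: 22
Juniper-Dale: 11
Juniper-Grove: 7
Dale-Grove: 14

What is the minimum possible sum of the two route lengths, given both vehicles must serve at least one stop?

Try each way of splitting the stops between the two vehicles (each non-empty) and, for each split, find the best tour for each vehicle:
  {Knoll} + {Cedar, Maris, Juniper, Dale, Grove}: 16 + 81 = 97
  {Cedar} + {Knoll, Maris, Juniper, Dale, Grove}: 42 + 81 = 123
  {Knoll, Cedar} + {Maris, Juniper, Dale, Grove}: 51 + 81 = 132
  {Maris} + {Knoll, Cedar, Juniper, Dale, Grove}: 58 + 81 = 139
  {Knoll, Maris} + {Cedar, Juniper, Dale, Grove}: 62 + 81 = 143
  {Cedar, Maris} + {Knoll, Juniper, Dale, Grove}: 58 + 53 = 111
  … (31 splits in total)
Best: vehicle 1 Willow → Knoll → Willow = 16; vehicle 2 Willow → Cedar → Maris → Dale → Juniper → Grove → Willow = 81; combined 97.

Minimum combined distance: 97.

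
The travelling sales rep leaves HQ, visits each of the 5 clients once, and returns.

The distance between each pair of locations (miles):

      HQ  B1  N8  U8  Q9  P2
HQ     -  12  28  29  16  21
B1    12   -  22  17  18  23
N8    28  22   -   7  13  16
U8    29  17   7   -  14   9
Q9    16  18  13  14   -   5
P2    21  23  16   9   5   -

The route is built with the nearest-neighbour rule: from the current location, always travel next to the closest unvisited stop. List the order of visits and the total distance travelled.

Nearest-neighbour total = 75 miles; route HQ → B1 → U8 → N8 → Q9 → P2 → HQ.

From HQ: distances to unvisited — B1=12, Q9=16, P2=21, N8=28, U8=29. Nearest is B1 (12).
From B1: distances to unvisited — U8=17, Q9=18, N8=22, P2=23. Nearest is U8 (17).
From U8: distances to unvisited — N8=7, P2=9, Q9=14. Nearest is N8 (7).
From N8: distances to unvisited — Q9=13, P2=16. Nearest is Q9 (13).
From Q9: distances to unvisited — P2=5. Nearest is P2 (5).
Return P2→HQ: 21.
Total = 12 + 17 + 7 + 13 + 5 + 21 = 75.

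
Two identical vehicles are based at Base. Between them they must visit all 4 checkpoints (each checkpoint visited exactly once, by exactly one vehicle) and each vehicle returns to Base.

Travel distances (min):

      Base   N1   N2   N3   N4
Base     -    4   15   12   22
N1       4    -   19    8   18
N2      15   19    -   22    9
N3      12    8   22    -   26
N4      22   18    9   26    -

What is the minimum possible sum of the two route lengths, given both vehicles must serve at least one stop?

Try each way of splitting the stops between the two vehicles (each non-empty) and, for each split, find the best tour for each vehicle:
  {N1} + {N2, N3, N4}: 8 + 62 = 70
  {N2} + {N1, N3, N4}: 30 + 60 = 90
  {N1, N2} + {N3, N4}: 38 + 60 = 98
  {N3} + {N1, N2, N4}: 24 + 46 = 70
  {N1, N3} + {N2, N4}: 24 + 46 = 70
  {N2, N3} + {N1, N4}: 49 + 44 = 93
  … (7 splits in total)
Best: vehicle 1 Base → N1 → Base = 8; vehicle 2 Base → N2 → N4 → N3 → Base = 62; combined 70.

Minimum combined distance: 70 min.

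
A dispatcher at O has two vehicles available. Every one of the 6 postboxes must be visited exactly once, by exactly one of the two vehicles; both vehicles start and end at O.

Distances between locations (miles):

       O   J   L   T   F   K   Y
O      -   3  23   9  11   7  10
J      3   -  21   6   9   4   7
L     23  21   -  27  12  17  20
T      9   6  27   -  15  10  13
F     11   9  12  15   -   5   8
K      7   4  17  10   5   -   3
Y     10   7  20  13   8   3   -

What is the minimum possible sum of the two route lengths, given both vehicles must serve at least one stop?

There are 2^5 − 1 = 31 ways to divide the 6 stops into two non-empty groups. For each, the best each vehicle can do is its own shortest tour through its group:
  {J} + {L, T, F, K, Y}: 6 + 65 = 71
  {L} + {J, T, F, K, Y}: 46 + 41 = 87
  {J, L} + {T, F, K, Y}: 47 + 41 = 88
  {T} + {J, L, F, K, Y}: 18 + 53 = 71
  {J, T} + {L, F, K, Y}: 18 + 53 = 71
  {L, T} + {J, F, K, Y}: 59 + 29 = 88
  … (31 splits in total)
Best: vehicle 1 O → J → O = 6; vehicle 2 O → L → F → K → Y → T → O = 65; combined 71.

71 miles — the smallest possible combined total.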